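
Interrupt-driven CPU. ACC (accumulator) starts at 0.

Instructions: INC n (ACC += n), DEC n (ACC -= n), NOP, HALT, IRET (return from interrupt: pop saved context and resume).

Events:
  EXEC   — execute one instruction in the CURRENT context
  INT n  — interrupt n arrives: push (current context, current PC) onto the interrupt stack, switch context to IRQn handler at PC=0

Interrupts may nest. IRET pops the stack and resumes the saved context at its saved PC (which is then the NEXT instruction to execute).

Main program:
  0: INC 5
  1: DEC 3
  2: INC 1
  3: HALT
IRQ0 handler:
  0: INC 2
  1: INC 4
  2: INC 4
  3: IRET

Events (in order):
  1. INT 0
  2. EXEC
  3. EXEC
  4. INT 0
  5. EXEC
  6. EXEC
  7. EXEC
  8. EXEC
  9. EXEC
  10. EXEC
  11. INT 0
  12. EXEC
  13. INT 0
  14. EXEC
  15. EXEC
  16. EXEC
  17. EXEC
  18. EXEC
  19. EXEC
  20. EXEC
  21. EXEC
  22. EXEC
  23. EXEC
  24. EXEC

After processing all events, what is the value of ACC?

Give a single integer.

Event 1 (INT 0): INT 0 arrives: push (MAIN, PC=0), enter IRQ0 at PC=0 (depth now 1)
Event 2 (EXEC): [IRQ0] PC=0: INC 2 -> ACC=2
Event 3 (EXEC): [IRQ0] PC=1: INC 4 -> ACC=6
Event 4 (INT 0): INT 0 arrives: push (IRQ0, PC=2), enter IRQ0 at PC=0 (depth now 2)
Event 5 (EXEC): [IRQ0] PC=0: INC 2 -> ACC=8
Event 6 (EXEC): [IRQ0] PC=1: INC 4 -> ACC=12
Event 7 (EXEC): [IRQ0] PC=2: INC 4 -> ACC=16
Event 8 (EXEC): [IRQ0] PC=3: IRET -> resume IRQ0 at PC=2 (depth now 1)
Event 9 (EXEC): [IRQ0] PC=2: INC 4 -> ACC=20
Event 10 (EXEC): [IRQ0] PC=3: IRET -> resume MAIN at PC=0 (depth now 0)
Event 11 (INT 0): INT 0 arrives: push (MAIN, PC=0), enter IRQ0 at PC=0 (depth now 1)
Event 12 (EXEC): [IRQ0] PC=0: INC 2 -> ACC=22
Event 13 (INT 0): INT 0 arrives: push (IRQ0, PC=1), enter IRQ0 at PC=0 (depth now 2)
Event 14 (EXEC): [IRQ0] PC=0: INC 2 -> ACC=24
Event 15 (EXEC): [IRQ0] PC=1: INC 4 -> ACC=28
Event 16 (EXEC): [IRQ0] PC=2: INC 4 -> ACC=32
Event 17 (EXEC): [IRQ0] PC=3: IRET -> resume IRQ0 at PC=1 (depth now 1)
Event 18 (EXEC): [IRQ0] PC=1: INC 4 -> ACC=36
Event 19 (EXEC): [IRQ0] PC=2: INC 4 -> ACC=40
Event 20 (EXEC): [IRQ0] PC=3: IRET -> resume MAIN at PC=0 (depth now 0)
Event 21 (EXEC): [MAIN] PC=0: INC 5 -> ACC=45
Event 22 (EXEC): [MAIN] PC=1: DEC 3 -> ACC=42
Event 23 (EXEC): [MAIN] PC=2: INC 1 -> ACC=43
Event 24 (EXEC): [MAIN] PC=3: HALT

Answer: 43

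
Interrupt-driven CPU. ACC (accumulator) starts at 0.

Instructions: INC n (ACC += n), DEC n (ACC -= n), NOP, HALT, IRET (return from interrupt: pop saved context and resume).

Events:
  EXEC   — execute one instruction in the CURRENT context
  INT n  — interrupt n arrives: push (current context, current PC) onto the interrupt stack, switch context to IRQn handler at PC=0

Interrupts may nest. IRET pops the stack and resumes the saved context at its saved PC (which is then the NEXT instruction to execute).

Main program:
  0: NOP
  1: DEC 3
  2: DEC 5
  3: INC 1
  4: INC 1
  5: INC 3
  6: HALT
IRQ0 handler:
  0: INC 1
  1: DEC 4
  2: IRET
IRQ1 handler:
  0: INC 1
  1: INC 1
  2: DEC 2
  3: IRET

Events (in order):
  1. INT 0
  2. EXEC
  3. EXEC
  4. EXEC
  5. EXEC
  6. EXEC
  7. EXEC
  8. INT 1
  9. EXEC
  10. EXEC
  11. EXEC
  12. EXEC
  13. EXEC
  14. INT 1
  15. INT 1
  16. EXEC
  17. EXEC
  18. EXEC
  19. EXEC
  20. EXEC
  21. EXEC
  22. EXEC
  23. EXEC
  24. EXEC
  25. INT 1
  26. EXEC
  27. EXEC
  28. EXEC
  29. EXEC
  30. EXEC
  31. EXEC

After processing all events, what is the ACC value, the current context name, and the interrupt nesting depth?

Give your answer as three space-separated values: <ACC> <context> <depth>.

Answer: -6 MAIN 0

Derivation:
Event 1 (INT 0): INT 0 arrives: push (MAIN, PC=0), enter IRQ0 at PC=0 (depth now 1)
Event 2 (EXEC): [IRQ0] PC=0: INC 1 -> ACC=1
Event 3 (EXEC): [IRQ0] PC=1: DEC 4 -> ACC=-3
Event 4 (EXEC): [IRQ0] PC=2: IRET -> resume MAIN at PC=0 (depth now 0)
Event 5 (EXEC): [MAIN] PC=0: NOP
Event 6 (EXEC): [MAIN] PC=1: DEC 3 -> ACC=-6
Event 7 (EXEC): [MAIN] PC=2: DEC 5 -> ACC=-11
Event 8 (INT 1): INT 1 arrives: push (MAIN, PC=3), enter IRQ1 at PC=0 (depth now 1)
Event 9 (EXEC): [IRQ1] PC=0: INC 1 -> ACC=-10
Event 10 (EXEC): [IRQ1] PC=1: INC 1 -> ACC=-9
Event 11 (EXEC): [IRQ1] PC=2: DEC 2 -> ACC=-11
Event 12 (EXEC): [IRQ1] PC=3: IRET -> resume MAIN at PC=3 (depth now 0)
Event 13 (EXEC): [MAIN] PC=3: INC 1 -> ACC=-10
Event 14 (INT 1): INT 1 arrives: push (MAIN, PC=4), enter IRQ1 at PC=0 (depth now 1)
Event 15 (INT 1): INT 1 arrives: push (IRQ1, PC=0), enter IRQ1 at PC=0 (depth now 2)
Event 16 (EXEC): [IRQ1] PC=0: INC 1 -> ACC=-9
Event 17 (EXEC): [IRQ1] PC=1: INC 1 -> ACC=-8
Event 18 (EXEC): [IRQ1] PC=2: DEC 2 -> ACC=-10
Event 19 (EXEC): [IRQ1] PC=3: IRET -> resume IRQ1 at PC=0 (depth now 1)
Event 20 (EXEC): [IRQ1] PC=0: INC 1 -> ACC=-9
Event 21 (EXEC): [IRQ1] PC=1: INC 1 -> ACC=-8
Event 22 (EXEC): [IRQ1] PC=2: DEC 2 -> ACC=-10
Event 23 (EXEC): [IRQ1] PC=3: IRET -> resume MAIN at PC=4 (depth now 0)
Event 24 (EXEC): [MAIN] PC=4: INC 1 -> ACC=-9
Event 25 (INT 1): INT 1 arrives: push (MAIN, PC=5), enter IRQ1 at PC=0 (depth now 1)
Event 26 (EXEC): [IRQ1] PC=0: INC 1 -> ACC=-8
Event 27 (EXEC): [IRQ1] PC=1: INC 1 -> ACC=-7
Event 28 (EXEC): [IRQ1] PC=2: DEC 2 -> ACC=-9
Event 29 (EXEC): [IRQ1] PC=3: IRET -> resume MAIN at PC=5 (depth now 0)
Event 30 (EXEC): [MAIN] PC=5: INC 3 -> ACC=-6
Event 31 (EXEC): [MAIN] PC=6: HALT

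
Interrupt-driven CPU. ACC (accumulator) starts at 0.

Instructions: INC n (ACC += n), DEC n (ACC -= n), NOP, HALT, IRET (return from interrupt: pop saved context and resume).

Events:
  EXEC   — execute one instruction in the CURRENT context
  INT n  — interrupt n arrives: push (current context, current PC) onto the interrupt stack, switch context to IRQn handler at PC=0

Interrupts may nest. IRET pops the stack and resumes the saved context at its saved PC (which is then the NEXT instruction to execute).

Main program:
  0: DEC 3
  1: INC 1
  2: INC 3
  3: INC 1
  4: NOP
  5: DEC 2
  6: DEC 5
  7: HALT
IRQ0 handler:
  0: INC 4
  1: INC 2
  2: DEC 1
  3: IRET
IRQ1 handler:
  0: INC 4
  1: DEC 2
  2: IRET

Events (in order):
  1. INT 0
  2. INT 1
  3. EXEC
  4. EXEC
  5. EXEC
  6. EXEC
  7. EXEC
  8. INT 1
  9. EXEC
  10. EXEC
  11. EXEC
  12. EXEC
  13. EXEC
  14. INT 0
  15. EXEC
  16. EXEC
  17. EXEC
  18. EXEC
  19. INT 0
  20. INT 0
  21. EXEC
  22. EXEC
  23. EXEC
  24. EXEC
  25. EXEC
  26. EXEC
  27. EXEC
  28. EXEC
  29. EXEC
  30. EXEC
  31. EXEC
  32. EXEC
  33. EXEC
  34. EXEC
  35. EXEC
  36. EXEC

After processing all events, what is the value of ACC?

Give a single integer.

Answer: 19

Derivation:
Event 1 (INT 0): INT 0 arrives: push (MAIN, PC=0), enter IRQ0 at PC=0 (depth now 1)
Event 2 (INT 1): INT 1 arrives: push (IRQ0, PC=0), enter IRQ1 at PC=0 (depth now 2)
Event 3 (EXEC): [IRQ1] PC=0: INC 4 -> ACC=4
Event 4 (EXEC): [IRQ1] PC=1: DEC 2 -> ACC=2
Event 5 (EXEC): [IRQ1] PC=2: IRET -> resume IRQ0 at PC=0 (depth now 1)
Event 6 (EXEC): [IRQ0] PC=0: INC 4 -> ACC=6
Event 7 (EXEC): [IRQ0] PC=1: INC 2 -> ACC=8
Event 8 (INT 1): INT 1 arrives: push (IRQ0, PC=2), enter IRQ1 at PC=0 (depth now 2)
Event 9 (EXEC): [IRQ1] PC=0: INC 4 -> ACC=12
Event 10 (EXEC): [IRQ1] PC=1: DEC 2 -> ACC=10
Event 11 (EXEC): [IRQ1] PC=2: IRET -> resume IRQ0 at PC=2 (depth now 1)
Event 12 (EXEC): [IRQ0] PC=2: DEC 1 -> ACC=9
Event 13 (EXEC): [IRQ0] PC=3: IRET -> resume MAIN at PC=0 (depth now 0)
Event 14 (INT 0): INT 0 arrives: push (MAIN, PC=0), enter IRQ0 at PC=0 (depth now 1)
Event 15 (EXEC): [IRQ0] PC=0: INC 4 -> ACC=13
Event 16 (EXEC): [IRQ0] PC=1: INC 2 -> ACC=15
Event 17 (EXEC): [IRQ0] PC=2: DEC 1 -> ACC=14
Event 18 (EXEC): [IRQ0] PC=3: IRET -> resume MAIN at PC=0 (depth now 0)
Event 19 (INT 0): INT 0 arrives: push (MAIN, PC=0), enter IRQ0 at PC=0 (depth now 1)
Event 20 (INT 0): INT 0 arrives: push (IRQ0, PC=0), enter IRQ0 at PC=0 (depth now 2)
Event 21 (EXEC): [IRQ0] PC=0: INC 4 -> ACC=18
Event 22 (EXEC): [IRQ0] PC=1: INC 2 -> ACC=20
Event 23 (EXEC): [IRQ0] PC=2: DEC 1 -> ACC=19
Event 24 (EXEC): [IRQ0] PC=3: IRET -> resume IRQ0 at PC=0 (depth now 1)
Event 25 (EXEC): [IRQ0] PC=0: INC 4 -> ACC=23
Event 26 (EXEC): [IRQ0] PC=1: INC 2 -> ACC=25
Event 27 (EXEC): [IRQ0] PC=2: DEC 1 -> ACC=24
Event 28 (EXEC): [IRQ0] PC=3: IRET -> resume MAIN at PC=0 (depth now 0)
Event 29 (EXEC): [MAIN] PC=0: DEC 3 -> ACC=21
Event 30 (EXEC): [MAIN] PC=1: INC 1 -> ACC=22
Event 31 (EXEC): [MAIN] PC=2: INC 3 -> ACC=25
Event 32 (EXEC): [MAIN] PC=3: INC 1 -> ACC=26
Event 33 (EXEC): [MAIN] PC=4: NOP
Event 34 (EXEC): [MAIN] PC=5: DEC 2 -> ACC=24
Event 35 (EXEC): [MAIN] PC=6: DEC 5 -> ACC=19
Event 36 (EXEC): [MAIN] PC=7: HALT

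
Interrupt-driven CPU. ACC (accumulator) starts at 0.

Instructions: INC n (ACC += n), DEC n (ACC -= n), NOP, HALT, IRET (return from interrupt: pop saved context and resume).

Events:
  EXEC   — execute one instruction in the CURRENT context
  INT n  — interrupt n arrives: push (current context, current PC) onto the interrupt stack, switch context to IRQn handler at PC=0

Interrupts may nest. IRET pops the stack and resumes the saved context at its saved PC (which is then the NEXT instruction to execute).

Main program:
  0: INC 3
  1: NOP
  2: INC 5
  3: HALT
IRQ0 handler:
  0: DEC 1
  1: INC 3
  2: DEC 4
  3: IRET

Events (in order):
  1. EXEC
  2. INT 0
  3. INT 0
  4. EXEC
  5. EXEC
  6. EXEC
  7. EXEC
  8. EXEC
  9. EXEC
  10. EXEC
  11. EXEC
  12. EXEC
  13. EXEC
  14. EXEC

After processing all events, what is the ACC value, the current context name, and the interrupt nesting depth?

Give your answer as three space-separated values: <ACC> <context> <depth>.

Event 1 (EXEC): [MAIN] PC=0: INC 3 -> ACC=3
Event 2 (INT 0): INT 0 arrives: push (MAIN, PC=1), enter IRQ0 at PC=0 (depth now 1)
Event 3 (INT 0): INT 0 arrives: push (IRQ0, PC=0), enter IRQ0 at PC=0 (depth now 2)
Event 4 (EXEC): [IRQ0] PC=0: DEC 1 -> ACC=2
Event 5 (EXEC): [IRQ0] PC=1: INC 3 -> ACC=5
Event 6 (EXEC): [IRQ0] PC=2: DEC 4 -> ACC=1
Event 7 (EXEC): [IRQ0] PC=3: IRET -> resume IRQ0 at PC=0 (depth now 1)
Event 8 (EXEC): [IRQ0] PC=0: DEC 1 -> ACC=0
Event 9 (EXEC): [IRQ0] PC=1: INC 3 -> ACC=3
Event 10 (EXEC): [IRQ0] PC=2: DEC 4 -> ACC=-1
Event 11 (EXEC): [IRQ0] PC=3: IRET -> resume MAIN at PC=1 (depth now 0)
Event 12 (EXEC): [MAIN] PC=1: NOP
Event 13 (EXEC): [MAIN] PC=2: INC 5 -> ACC=4
Event 14 (EXEC): [MAIN] PC=3: HALT

Answer: 4 MAIN 0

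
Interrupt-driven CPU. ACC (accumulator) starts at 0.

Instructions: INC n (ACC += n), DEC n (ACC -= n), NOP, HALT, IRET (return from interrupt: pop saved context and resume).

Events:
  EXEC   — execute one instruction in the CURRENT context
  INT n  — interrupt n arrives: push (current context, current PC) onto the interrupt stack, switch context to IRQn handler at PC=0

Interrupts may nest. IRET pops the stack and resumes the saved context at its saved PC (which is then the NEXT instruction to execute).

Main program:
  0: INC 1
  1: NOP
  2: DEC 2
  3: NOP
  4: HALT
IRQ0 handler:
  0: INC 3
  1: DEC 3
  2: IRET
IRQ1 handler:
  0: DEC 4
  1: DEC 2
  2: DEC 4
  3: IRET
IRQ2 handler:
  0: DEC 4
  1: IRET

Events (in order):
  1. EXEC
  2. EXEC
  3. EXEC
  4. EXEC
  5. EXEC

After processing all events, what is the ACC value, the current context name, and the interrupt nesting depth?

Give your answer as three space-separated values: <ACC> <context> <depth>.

Event 1 (EXEC): [MAIN] PC=0: INC 1 -> ACC=1
Event 2 (EXEC): [MAIN] PC=1: NOP
Event 3 (EXEC): [MAIN] PC=2: DEC 2 -> ACC=-1
Event 4 (EXEC): [MAIN] PC=3: NOP
Event 5 (EXEC): [MAIN] PC=4: HALT

Answer: -1 MAIN 0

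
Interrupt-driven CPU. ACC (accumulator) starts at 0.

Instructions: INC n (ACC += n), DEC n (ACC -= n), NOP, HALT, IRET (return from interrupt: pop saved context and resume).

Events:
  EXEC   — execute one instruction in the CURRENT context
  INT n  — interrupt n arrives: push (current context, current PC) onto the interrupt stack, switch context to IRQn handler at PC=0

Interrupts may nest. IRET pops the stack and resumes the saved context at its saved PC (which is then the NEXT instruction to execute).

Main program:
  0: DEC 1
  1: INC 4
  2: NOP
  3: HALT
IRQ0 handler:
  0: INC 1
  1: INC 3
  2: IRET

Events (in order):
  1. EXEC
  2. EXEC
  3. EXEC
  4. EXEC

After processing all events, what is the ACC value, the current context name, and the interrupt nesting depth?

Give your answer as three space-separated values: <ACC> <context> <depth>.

Answer: 3 MAIN 0

Derivation:
Event 1 (EXEC): [MAIN] PC=0: DEC 1 -> ACC=-1
Event 2 (EXEC): [MAIN] PC=1: INC 4 -> ACC=3
Event 3 (EXEC): [MAIN] PC=2: NOP
Event 4 (EXEC): [MAIN] PC=3: HALT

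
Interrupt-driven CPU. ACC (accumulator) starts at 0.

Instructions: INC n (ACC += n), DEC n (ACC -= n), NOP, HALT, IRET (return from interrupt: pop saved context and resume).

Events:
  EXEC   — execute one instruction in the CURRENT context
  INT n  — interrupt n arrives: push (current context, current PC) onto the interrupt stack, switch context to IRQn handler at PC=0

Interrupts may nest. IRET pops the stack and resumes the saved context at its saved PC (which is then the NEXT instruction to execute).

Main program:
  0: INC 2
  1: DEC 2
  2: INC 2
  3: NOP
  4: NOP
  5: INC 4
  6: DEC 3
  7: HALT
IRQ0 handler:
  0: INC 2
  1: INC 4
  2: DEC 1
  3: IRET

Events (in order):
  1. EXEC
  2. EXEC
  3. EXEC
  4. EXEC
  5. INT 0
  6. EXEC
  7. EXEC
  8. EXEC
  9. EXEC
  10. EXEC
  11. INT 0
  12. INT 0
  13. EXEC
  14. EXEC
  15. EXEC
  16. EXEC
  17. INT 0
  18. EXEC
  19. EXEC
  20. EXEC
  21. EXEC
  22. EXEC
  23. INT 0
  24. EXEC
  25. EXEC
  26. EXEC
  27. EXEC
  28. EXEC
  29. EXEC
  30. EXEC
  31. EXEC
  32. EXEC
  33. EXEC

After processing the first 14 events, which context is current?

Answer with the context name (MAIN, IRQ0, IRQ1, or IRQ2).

Answer: IRQ0

Derivation:
Event 1 (EXEC): [MAIN] PC=0: INC 2 -> ACC=2
Event 2 (EXEC): [MAIN] PC=1: DEC 2 -> ACC=0
Event 3 (EXEC): [MAIN] PC=2: INC 2 -> ACC=2
Event 4 (EXEC): [MAIN] PC=3: NOP
Event 5 (INT 0): INT 0 arrives: push (MAIN, PC=4), enter IRQ0 at PC=0 (depth now 1)
Event 6 (EXEC): [IRQ0] PC=0: INC 2 -> ACC=4
Event 7 (EXEC): [IRQ0] PC=1: INC 4 -> ACC=8
Event 8 (EXEC): [IRQ0] PC=2: DEC 1 -> ACC=7
Event 9 (EXEC): [IRQ0] PC=3: IRET -> resume MAIN at PC=4 (depth now 0)
Event 10 (EXEC): [MAIN] PC=4: NOP
Event 11 (INT 0): INT 0 arrives: push (MAIN, PC=5), enter IRQ0 at PC=0 (depth now 1)
Event 12 (INT 0): INT 0 arrives: push (IRQ0, PC=0), enter IRQ0 at PC=0 (depth now 2)
Event 13 (EXEC): [IRQ0] PC=0: INC 2 -> ACC=9
Event 14 (EXEC): [IRQ0] PC=1: INC 4 -> ACC=13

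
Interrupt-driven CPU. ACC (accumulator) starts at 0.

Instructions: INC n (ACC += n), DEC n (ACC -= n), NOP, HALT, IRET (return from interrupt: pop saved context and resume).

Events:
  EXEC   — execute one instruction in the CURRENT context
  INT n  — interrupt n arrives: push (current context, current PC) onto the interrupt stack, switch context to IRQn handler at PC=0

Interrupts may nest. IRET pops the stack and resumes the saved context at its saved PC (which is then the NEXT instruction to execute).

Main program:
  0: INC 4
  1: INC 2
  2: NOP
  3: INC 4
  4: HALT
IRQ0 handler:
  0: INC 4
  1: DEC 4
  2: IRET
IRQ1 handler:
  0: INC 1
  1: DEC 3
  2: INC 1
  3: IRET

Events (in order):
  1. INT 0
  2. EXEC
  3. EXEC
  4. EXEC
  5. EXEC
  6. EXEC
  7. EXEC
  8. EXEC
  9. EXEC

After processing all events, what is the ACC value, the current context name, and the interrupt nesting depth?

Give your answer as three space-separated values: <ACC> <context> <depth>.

Event 1 (INT 0): INT 0 arrives: push (MAIN, PC=0), enter IRQ0 at PC=0 (depth now 1)
Event 2 (EXEC): [IRQ0] PC=0: INC 4 -> ACC=4
Event 3 (EXEC): [IRQ0] PC=1: DEC 4 -> ACC=0
Event 4 (EXEC): [IRQ0] PC=2: IRET -> resume MAIN at PC=0 (depth now 0)
Event 5 (EXEC): [MAIN] PC=0: INC 4 -> ACC=4
Event 6 (EXEC): [MAIN] PC=1: INC 2 -> ACC=6
Event 7 (EXEC): [MAIN] PC=2: NOP
Event 8 (EXEC): [MAIN] PC=3: INC 4 -> ACC=10
Event 9 (EXEC): [MAIN] PC=4: HALT

Answer: 10 MAIN 0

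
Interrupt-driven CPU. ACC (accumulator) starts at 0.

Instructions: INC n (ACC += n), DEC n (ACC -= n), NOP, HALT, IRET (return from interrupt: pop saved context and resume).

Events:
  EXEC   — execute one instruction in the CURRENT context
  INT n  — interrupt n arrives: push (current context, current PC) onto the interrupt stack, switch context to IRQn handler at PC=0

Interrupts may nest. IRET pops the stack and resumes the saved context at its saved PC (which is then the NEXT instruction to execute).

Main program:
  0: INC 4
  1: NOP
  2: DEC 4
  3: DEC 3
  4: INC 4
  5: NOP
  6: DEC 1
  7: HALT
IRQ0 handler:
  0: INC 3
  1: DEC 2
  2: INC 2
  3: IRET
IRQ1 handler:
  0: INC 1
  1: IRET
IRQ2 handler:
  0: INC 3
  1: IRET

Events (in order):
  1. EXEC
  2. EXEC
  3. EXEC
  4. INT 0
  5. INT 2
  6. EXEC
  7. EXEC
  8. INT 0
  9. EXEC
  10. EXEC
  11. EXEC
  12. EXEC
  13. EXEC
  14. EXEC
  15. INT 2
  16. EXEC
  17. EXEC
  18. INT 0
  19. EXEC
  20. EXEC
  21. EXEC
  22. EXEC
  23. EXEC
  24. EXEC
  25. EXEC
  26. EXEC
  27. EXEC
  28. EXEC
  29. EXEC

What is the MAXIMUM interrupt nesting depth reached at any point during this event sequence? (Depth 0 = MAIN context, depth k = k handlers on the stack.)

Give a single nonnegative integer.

Event 1 (EXEC): [MAIN] PC=0: INC 4 -> ACC=4 [depth=0]
Event 2 (EXEC): [MAIN] PC=1: NOP [depth=0]
Event 3 (EXEC): [MAIN] PC=2: DEC 4 -> ACC=0 [depth=0]
Event 4 (INT 0): INT 0 arrives: push (MAIN, PC=3), enter IRQ0 at PC=0 (depth now 1) [depth=1]
Event 5 (INT 2): INT 2 arrives: push (IRQ0, PC=0), enter IRQ2 at PC=0 (depth now 2) [depth=2]
Event 6 (EXEC): [IRQ2] PC=0: INC 3 -> ACC=3 [depth=2]
Event 7 (EXEC): [IRQ2] PC=1: IRET -> resume IRQ0 at PC=0 (depth now 1) [depth=1]
Event 8 (INT 0): INT 0 arrives: push (IRQ0, PC=0), enter IRQ0 at PC=0 (depth now 2) [depth=2]
Event 9 (EXEC): [IRQ0] PC=0: INC 3 -> ACC=6 [depth=2]
Event 10 (EXEC): [IRQ0] PC=1: DEC 2 -> ACC=4 [depth=2]
Event 11 (EXEC): [IRQ0] PC=2: INC 2 -> ACC=6 [depth=2]
Event 12 (EXEC): [IRQ0] PC=3: IRET -> resume IRQ0 at PC=0 (depth now 1) [depth=1]
Event 13 (EXEC): [IRQ0] PC=0: INC 3 -> ACC=9 [depth=1]
Event 14 (EXEC): [IRQ0] PC=1: DEC 2 -> ACC=7 [depth=1]
Event 15 (INT 2): INT 2 arrives: push (IRQ0, PC=2), enter IRQ2 at PC=0 (depth now 2) [depth=2]
Event 16 (EXEC): [IRQ2] PC=0: INC 3 -> ACC=10 [depth=2]
Event 17 (EXEC): [IRQ2] PC=1: IRET -> resume IRQ0 at PC=2 (depth now 1) [depth=1]
Event 18 (INT 0): INT 0 arrives: push (IRQ0, PC=2), enter IRQ0 at PC=0 (depth now 2) [depth=2]
Event 19 (EXEC): [IRQ0] PC=0: INC 3 -> ACC=13 [depth=2]
Event 20 (EXEC): [IRQ0] PC=1: DEC 2 -> ACC=11 [depth=2]
Event 21 (EXEC): [IRQ0] PC=2: INC 2 -> ACC=13 [depth=2]
Event 22 (EXEC): [IRQ0] PC=3: IRET -> resume IRQ0 at PC=2 (depth now 1) [depth=1]
Event 23 (EXEC): [IRQ0] PC=2: INC 2 -> ACC=15 [depth=1]
Event 24 (EXEC): [IRQ0] PC=3: IRET -> resume MAIN at PC=3 (depth now 0) [depth=0]
Event 25 (EXEC): [MAIN] PC=3: DEC 3 -> ACC=12 [depth=0]
Event 26 (EXEC): [MAIN] PC=4: INC 4 -> ACC=16 [depth=0]
Event 27 (EXEC): [MAIN] PC=5: NOP [depth=0]
Event 28 (EXEC): [MAIN] PC=6: DEC 1 -> ACC=15 [depth=0]
Event 29 (EXEC): [MAIN] PC=7: HALT [depth=0]
Max depth observed: 2

Answer: 2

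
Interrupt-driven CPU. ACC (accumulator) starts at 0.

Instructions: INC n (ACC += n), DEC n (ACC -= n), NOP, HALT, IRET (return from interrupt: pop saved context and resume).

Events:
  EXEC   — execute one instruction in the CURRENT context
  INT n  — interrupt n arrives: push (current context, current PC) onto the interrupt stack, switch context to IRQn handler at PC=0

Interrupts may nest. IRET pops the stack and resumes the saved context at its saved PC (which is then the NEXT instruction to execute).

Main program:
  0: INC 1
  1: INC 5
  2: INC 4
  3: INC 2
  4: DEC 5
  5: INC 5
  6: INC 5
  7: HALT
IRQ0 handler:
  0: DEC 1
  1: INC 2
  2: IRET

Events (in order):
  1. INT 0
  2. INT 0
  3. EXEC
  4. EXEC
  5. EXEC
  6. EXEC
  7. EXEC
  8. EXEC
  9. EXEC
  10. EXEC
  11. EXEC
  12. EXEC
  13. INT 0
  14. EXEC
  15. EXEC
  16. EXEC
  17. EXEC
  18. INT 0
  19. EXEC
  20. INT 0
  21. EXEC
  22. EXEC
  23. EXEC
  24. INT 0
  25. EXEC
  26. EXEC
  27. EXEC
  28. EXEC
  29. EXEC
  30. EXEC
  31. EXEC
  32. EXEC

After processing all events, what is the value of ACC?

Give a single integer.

Answer: 23

Derivation:
Event 1 (INT 0): INT 0 arrives: push (MAIN, PC=0), enter IRQ0 at PC=0 (depth now 1)
Event 2 (INT 0): INT 0 arrives: push (IRQ0, PC=0), enter IRQ0 at PC=0 (depth now 2)
Event 3 (EXEC): [IRQ0] PC=0: DEC 1 -> ACC=-1
Event 4 (EXEC): [IRQ0] PC=1: INC 2 -> ACC=1
Event 5 (EXEC): [IRQ0] PC=2: IRET -> resume IRQ0 at PC=0 (depth now 1)
Event 6 (EXEC): [IRQ0] PC=0: DEC 1 -> ACC=0
Event 7 (EXEC): [IRQ0] PC=1: INC 2 -> ACC=2
Event 8 (EXEC): [IRQ0] PC=2: IRET -> resume MAIN at PC=0 (depth now 0)
Event 9 (EXEC): [MAIN] PC=0: INC 1 -> ACC=3
Event 10 (EXEC): [MAIN] PC=1: INC 5 -> ACC=8
Event 11 (EXEC): [MAIN] PC=2: INC 4 -> ACC=12
Event 12 (EXEC): [MAIN] PC=3: INC 2 -> ACC=14
Event 13 (INT 0): INT 0 arrives: push (MAIN, PC=4), enter IRQ0 at PC=0 (depth now 1)
Event 14 (EXEC): [IRQ0] PC=0: DEC 1 -> ACC=13
Event 15 (EXEC): [IRQ0] PC=1: INC 2 -> ACC=15
Event 16 (EXEC): [IRQ0] PC=2: IRET -> resume MAIN at PC=4 (depth now 0)
Event 17 (EXEC): [MAIN] PC=4: DEC 5 -> ACC=10
Event 18 (INT 0): INT 0 arrives: push (MAIN, PC=5), enter IRQ0 at PC=0 (depth now 1)
Event 19 (EXEC): [IRQ0] PC=0: DEC 1 -> ACC=9
Event 20 (INT 0): INT 0 arrives: push (IRQ0, PC=1), enter IRQ0 at PC=0 (depth now 2)
Event 21 (EXEC): [IRQ0] PC=0: DEC 1 -> ACC=8
Event 22 (EXEC): [IRQ0] PC=1: INC 2 -> ACC=10
Event 23 (EXEC): [IRQ0] PC=2: IRET -> resume IRQ0 at PC=1 (depth now 1)
Event 24 (INT 0): INT 0 arrives: push (IRQ0, PC=1), enter IRQ0 at PC=0 (depth now 2)
Event 25 (EXEC): [IRQ0] PC=0: DEC 1 -> ACC=9
Event 26 (EXEC): [IRQ0] PC=1: INC 2 -> ACC=11
Event 27 (EXEC): [IRQ0] PC=2: IRET -> resume IRQ0 at PC=1 (depth now 1)
Event 28 (EXEC): [IRQ0] PC=1: INC 2 -> ACC=13
Event 29 (EXEC): [IRQ0] PC=2: IRET -> resume MAIN at PC=5 (depth now 0)
Event 30 (EXEC): [MAIN] PC=5: INC 5 -> ACC=18
Event 31 (EXEC): [MAIN] PC=6: INC 5 -> ACC=23
Event 32 (EXEC): [MAIN] PC=7: HALT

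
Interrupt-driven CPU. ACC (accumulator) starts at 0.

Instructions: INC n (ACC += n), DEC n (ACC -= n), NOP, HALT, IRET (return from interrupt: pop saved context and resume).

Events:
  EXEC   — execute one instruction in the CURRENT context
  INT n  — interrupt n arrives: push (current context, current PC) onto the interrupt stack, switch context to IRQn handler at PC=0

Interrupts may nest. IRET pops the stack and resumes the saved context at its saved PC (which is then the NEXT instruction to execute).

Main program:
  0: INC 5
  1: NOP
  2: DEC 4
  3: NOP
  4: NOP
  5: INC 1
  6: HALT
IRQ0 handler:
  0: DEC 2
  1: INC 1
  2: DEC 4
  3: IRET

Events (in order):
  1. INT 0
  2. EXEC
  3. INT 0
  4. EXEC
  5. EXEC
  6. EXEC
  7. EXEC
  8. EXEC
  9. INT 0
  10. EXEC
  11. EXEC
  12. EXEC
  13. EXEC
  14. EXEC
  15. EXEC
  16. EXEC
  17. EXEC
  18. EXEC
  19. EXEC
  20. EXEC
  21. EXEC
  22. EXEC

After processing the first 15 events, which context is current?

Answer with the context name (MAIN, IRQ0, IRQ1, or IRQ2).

Event 1 (INT 0): INT 0 arrives: push (MAIN, PC=0), enter IRQ0 at PC=0 (depth now 1)
Event 2 (EXEC): [IRQ0] PC=0: DEC 2 -> ACC=-2
Event 3 (INT 0): INT 0 arrives: push (IRQ0, PC=1), enter IRQ0 at PC=0 (depth now 2)
Event 4 (EXEC): [IRQ0] PC=0: DEC 2 -> ACC=-4
Event 5 (EXEC): [IRQ0] PC=1: INC 1 -> ACC=-3
Event 6 (EXEC): [IRQ0] PC=2: DEC 4 -> ACC=-7
Event 7 (EXEC): [IRQ0] PC=3: IRET -> resume IRQ0 at PC=1 (depth now 1)
Event 8 (EXEC): [IRQ0] PC=1: INC 1 -> ACC=-6
Event 9 (INT 0): INT 0 arrives: push (IRQ0, PC=2), enter IRQ0 at PC=0 (depth now 2)
Event 10 (EXEC): [IRQ0] PC=0: DEC 2 -> ACC=-8
Event 11 (EXEC): [IRQ0] PC=1: INC 1 -> ACC=-7
Event 12 (EXEC): [IRQ0] PC=2: DEC 4 -> ACC=-11
Event 13 (EXEC): [IRQ0] PC=3: IRET -> resume IRQ0 at PC=2 (depth now 1)
Event 14 (EXEC): [IRQ0] PC=2: DEC 4 -> ACC=-15
Event 15 (EXEC): [IRQ0] PC=3: IRET -> resume MAIN at PC=0 (depth now 0)

Answer: MAIN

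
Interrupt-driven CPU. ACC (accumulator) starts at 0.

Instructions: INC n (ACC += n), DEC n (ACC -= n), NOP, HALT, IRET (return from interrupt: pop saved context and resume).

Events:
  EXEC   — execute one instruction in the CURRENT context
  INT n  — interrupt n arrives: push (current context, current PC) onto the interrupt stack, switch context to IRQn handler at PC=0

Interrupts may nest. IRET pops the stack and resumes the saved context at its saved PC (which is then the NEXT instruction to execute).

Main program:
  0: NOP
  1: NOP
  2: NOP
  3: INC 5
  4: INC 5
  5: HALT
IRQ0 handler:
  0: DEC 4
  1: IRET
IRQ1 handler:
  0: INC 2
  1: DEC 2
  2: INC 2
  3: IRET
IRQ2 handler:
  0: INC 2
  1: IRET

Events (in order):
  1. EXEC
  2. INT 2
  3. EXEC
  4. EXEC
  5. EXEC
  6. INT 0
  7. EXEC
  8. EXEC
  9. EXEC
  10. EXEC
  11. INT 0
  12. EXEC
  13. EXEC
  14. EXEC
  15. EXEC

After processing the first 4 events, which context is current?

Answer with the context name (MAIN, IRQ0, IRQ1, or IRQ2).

Event 1 (EXEC): [MAIN] PC=0: NOP
Event 2 (INT 2): INT 2 arrives: push (MAIN, PC=1), enter IRQ2 at PC=0 (depth now 1)
Event 3 (EXEC): [IRQ2] PC=0: INC 2 -> ACC=2
Event 4 (EXEC): [IRQ2] PC=1: IRET -> resume MAIN at PC=1 (depth now 0)

Answer: MAIN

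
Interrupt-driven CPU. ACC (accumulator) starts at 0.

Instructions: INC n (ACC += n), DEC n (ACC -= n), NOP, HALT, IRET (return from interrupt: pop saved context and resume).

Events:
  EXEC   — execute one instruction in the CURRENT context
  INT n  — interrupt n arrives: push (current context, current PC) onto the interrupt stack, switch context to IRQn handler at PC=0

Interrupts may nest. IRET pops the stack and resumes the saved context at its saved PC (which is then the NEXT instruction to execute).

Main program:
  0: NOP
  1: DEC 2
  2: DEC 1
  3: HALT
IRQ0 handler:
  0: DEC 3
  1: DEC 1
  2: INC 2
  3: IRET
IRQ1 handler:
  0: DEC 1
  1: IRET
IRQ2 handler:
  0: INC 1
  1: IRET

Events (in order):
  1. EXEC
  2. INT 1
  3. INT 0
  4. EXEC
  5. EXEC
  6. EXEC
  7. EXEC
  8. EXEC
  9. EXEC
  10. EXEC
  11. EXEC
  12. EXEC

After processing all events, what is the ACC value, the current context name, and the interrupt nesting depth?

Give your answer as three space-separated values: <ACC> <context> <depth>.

Event 1 (EXEC): [MAIN] PC=0: NOP
Event 2 (INT 1): INT 1 arrives: push (MAIN, PC=1), enter IRQ1 at PC=0 (depth now 1)
Event 3 (INT 0): INT 0 arrives: push (IRQ1, PC=0), enter IRQ0 at PC=0 (depth now 2)
Event 4 (EXEC): [IRQ0] PC=0: DEC 3 -> ACC=-3
Event 5 (EXEC): [IRQ0] PC=1: DEC 1 -> ACC=-4
Event 6 (EXEC): [IRQ0] PC=2: INC 2 -> ACC=-2
Event 7 (EXEC): [IRQ0] PC=3: IRET -> resume IRQ1 at PC=0 (depth now 1)
Event 8 (EXEC): [IRQ1] PC=0: DEC 1 -> ACC=-3
Event 9 (EXEC): [IRQ1] PC=1: IRET -> resume MAIN at PC=1 (depth now 0)
Event 10 (EXEC): [MAIN] PC=1: DEC 2 -> ACC=-5
Event 11 (EXEC): [MAIN] PC=2: DEC 1 -> ACC=-6
Event 12 (EXEC): [MAIN] PC=3: HALT

Answer: -6 MAIN 0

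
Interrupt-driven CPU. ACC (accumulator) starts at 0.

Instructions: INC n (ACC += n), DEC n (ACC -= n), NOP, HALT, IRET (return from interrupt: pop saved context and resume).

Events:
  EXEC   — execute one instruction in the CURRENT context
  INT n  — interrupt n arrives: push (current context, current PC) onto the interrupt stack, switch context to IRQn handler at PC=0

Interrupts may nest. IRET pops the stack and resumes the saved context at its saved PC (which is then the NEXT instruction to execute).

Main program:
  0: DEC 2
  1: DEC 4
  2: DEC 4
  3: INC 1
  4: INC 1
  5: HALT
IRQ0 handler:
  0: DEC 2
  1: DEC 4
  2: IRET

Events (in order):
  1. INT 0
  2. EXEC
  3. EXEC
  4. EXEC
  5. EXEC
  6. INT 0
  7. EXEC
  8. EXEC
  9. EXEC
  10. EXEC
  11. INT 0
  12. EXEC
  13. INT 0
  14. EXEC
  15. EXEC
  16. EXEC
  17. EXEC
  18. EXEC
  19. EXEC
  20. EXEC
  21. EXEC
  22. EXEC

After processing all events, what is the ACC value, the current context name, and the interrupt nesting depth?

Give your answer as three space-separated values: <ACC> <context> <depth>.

Event 1 (INT 0): INT 0 arrives: push (MAIN, PC=0), enter IRQ0 at PC=0 (depth now 1)
Event 2 (EXEC): [IRQ0] PC=0: DEC 2 -> ACC=-2
Event 3 (EXEC): [IRQ0] PC=1: DEC 4 -> ACC=-6
Event 4 (EXEC): [IRQ0] PC=2: IRET -> resume MAIN at PC=0 (depth now 0)
Event 5 (EXEC): [MAIN] PC=0: DEC 2 -> ACC=-8
Event 6 (INT 0): INT 0 arrives: push (MAIN, PC=1), enter IRQ0 at PC=0 (depth now 1)
Event 7 (EXEC): [IRQ0] PC=0: DEC 2 -> ACC=-10
Event 8 (EXEC): [IRQ0] PC=1: DEC 4 -> ACC=-14
Event 9 (EXEC): [IRQ0] PC=2: IRET -> resume MAIN at PC=1 (depth now 0)
Event 10 (EXEC): [MAIN] PC=1: DEC 4 -> ACC=-18
Event 11 (INT 0): INT 0 arrives: push (MAIN, PC=2), enter IRQ0 at PC=0 (depth now 1)
Event 12 (EXEC): [IRQ0] PC=0: DEC 2 -> ACC=-20
Event 13 (INT 0): INT 0 arrives: push (IRQ0, PC=1), enter IRQ0 at PC=0 (depth now 2)
Event 14 (EXEC): [IRQ0] PC=0: DEC 2 -> ACC=-22
Event 15 (EXEC): [IRQ0] PC=1: DEC 4 -> ACC=-26
Event 16 (EXEC): [IRQ0] PC=2: IRET -> resume IRQ0 at PC=1 (depth now 1)
Event 17 (EXEC): [IRQ0] PC=1: DEC 4 -> ACC=-30
Event 18 (EXEC): [IRQ0] PC=2: IRET -> resume MAIN at PC=2 (depth now 0)
Event 19 (EXEC): [MAIN] PC=2: DEC 4 -> ACC=-34
Event 20 (EXEC): [MAIN] PC=3: INC 1 -> ACC=-33
Event 21 (EXEC): [MAIN] PC=4: INC 1 -> ACC=-32
Event 22 (EXEC): [MAIN] PC=5: HALT

Answer: -32 MAIN 0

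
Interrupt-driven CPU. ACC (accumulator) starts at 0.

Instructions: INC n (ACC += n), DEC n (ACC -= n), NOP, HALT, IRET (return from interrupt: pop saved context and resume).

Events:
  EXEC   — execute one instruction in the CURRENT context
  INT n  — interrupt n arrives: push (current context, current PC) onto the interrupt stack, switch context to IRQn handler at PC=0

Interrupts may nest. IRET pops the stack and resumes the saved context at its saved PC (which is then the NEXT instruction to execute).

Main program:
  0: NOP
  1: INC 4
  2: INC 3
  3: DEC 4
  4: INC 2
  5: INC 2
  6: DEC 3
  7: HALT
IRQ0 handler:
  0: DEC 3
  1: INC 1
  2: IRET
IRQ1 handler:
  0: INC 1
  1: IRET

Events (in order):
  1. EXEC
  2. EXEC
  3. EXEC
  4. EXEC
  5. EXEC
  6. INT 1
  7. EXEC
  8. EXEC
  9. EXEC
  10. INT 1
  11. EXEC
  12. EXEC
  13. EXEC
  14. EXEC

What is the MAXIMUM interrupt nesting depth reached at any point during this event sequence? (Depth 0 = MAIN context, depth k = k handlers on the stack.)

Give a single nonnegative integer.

Answer: 1

Derivation:
Event 1 (EXEC): [MAIN] PC=0: NOP [depth=0]
Event 2 (EXEC): [MAIN] PC=1: INC 4 -> ACC=4 [depth=0]
Event 3 (EXEC): [MAIN] PC=2: INC 3 -> ACC=7 [depth=0]
Event 4 (EXEC): [MAIN] PC=3: DEC 4 -> ACC=3 [depth=0]
Event 5 (EXEC): [MAIN] PC=4: INC 2 -> ACC=5 [depth=0]
Event 6 (INT 1): INT 1 arrives: push (MAIN, PC=5), enter IRQ1 at PC=0 (depth now 1) [depth=1]
Event 7 (EXEC): [IRQ1] PC=0: INC 1 -> ACC=6 [depth=1]
Event 8 (EXEC): [IRQ1] PC=1: IRET -> resume MAIN at PC=5 (depth now 0) [depth=0]
Event 9 (EXEC): [MAIN] PC=5: INC 2 -> ACC=8 [depth=0]
Event 10 (INT 1): INT 1 arrives: push (MAIN, PC=6), enter IRQ1 at PC=0 (depth now 1) [depth=1]
Event 11 (EXEC): [IRQ1] PC=0: INC 1 -> ACC=9 [depth=1]
Event 12 (EXEC): [IRQ1] PC=1: IRET -> resume MAIN at PC=6 (depth now 0) [depth=0]
Event 13 (EXEC): [MAIN] PC=6: DEC 3 -> ACC=6 [depth=0]
Event 14 (EXEC): [MAIN] PC=7: HALT [depth=0]
Max depth observed: 1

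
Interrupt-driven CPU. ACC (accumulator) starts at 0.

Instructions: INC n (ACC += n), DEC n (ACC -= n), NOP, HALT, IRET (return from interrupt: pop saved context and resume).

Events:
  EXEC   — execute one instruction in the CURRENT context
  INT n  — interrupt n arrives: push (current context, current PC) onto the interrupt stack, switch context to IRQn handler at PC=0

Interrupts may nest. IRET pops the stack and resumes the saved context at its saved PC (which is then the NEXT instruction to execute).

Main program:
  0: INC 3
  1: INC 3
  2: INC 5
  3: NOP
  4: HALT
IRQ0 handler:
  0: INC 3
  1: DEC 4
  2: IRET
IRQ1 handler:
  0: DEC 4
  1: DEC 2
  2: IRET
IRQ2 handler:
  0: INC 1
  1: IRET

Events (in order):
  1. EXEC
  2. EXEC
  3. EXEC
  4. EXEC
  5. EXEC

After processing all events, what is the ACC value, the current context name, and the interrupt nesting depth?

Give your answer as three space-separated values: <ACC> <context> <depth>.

Event 1 (EXEC): [MAIN] PC=0: INC 3 -> ACC=3
Event 2 (EXEC): [MAIN] PC=1: INC 3 -> ACC=6
Event 3 (EXEC): [MAIN] PC=2: INC 5 -> ACC=11
Event 4 (EXEC): [MAIN] PC=3: NOP
Event 5 (EXEC): [MAIN] PC=4: HALT

Answer: 11 MAIN 0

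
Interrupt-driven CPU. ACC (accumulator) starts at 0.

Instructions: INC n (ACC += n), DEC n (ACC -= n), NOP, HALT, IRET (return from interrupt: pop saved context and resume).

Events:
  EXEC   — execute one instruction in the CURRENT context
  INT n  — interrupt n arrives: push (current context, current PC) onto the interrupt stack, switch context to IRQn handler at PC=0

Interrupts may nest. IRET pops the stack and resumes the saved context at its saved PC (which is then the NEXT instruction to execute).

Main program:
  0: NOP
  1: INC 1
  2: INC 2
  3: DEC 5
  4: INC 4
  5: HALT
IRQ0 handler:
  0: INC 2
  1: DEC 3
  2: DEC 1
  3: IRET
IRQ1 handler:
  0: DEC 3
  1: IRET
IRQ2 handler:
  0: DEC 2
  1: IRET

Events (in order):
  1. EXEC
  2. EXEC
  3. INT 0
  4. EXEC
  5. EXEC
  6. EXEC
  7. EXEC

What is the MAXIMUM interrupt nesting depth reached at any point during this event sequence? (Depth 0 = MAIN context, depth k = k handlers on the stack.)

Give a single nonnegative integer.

Answer: 1

Derivation:
Event 1 (EXEC): [MAIN] PC=0: NOP [depth=0]
Event 2 (EXEC): [MAIN] PC=1: INC 1 -> ACC=1 [depth=0]
Event 3 (INT 0): INT 0 arrives: push (MAIN, PC=2), enter IRQ0 at PC=0 (depth now 1) [depth=1]
Event 4 (EXEC): [IRQ0] PC=0: INC 2 -> ACC=3 [depth=1]
Event 5 (EXEC): [IRQ0] PC=1: DEC 3 -> ACC=0 [depth=1]
Event 6 (EXEC): [IRQ0] PC=2: DEC 1 -> ACC=-1 [depth=1]
Event 7 (EXEC): [IRQ0] PC=3: IRET -> resume MAIN at PC=2 (depth now 0) [depth=0]
Max depth observed: 1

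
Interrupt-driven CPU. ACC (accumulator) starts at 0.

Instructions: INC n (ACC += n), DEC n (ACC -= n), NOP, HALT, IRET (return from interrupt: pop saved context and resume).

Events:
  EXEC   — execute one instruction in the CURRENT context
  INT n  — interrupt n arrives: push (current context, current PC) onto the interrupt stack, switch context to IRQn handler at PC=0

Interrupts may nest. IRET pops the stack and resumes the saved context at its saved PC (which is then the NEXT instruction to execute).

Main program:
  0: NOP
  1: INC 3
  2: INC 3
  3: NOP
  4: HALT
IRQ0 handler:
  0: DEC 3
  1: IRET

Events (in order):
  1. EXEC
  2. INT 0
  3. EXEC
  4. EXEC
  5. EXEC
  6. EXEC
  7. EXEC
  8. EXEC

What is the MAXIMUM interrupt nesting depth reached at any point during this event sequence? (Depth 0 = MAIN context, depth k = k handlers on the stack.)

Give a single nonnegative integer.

Answer: 1

Derivation:
Event 1 (EXEC): [MAIN] PC=0: NOP [depth=0]
Event 2 (INT 0): INT 0 arrives: push (MAIN, PC=1), enter IRQ0 at PC=0 (depth now 1) [depth=1]
Event 3 (EXEC): [IRQ0] PC=0: DEC 3 -> ACC=-3 [depth=1]
Event 4 (EXEC): [IRQ0] PC=1: IRET -> resume MAIN at PC=1 (depth now 0) [depth=0]
Event 5 (EXEC): [MAIN] PC=1: INC 3 -> ACC=0 [depth=0]
Event 6 (EXEC): [MAIN] PC=2: INC 3 -> ACC=3 [depth=0]
Event 7 (EXEC): [MAIN] PC=3: NOP [depth=0]
Event 8 (EXEC): [MAIN] PC=4: HALT [depth=0]
Max depth observed: 1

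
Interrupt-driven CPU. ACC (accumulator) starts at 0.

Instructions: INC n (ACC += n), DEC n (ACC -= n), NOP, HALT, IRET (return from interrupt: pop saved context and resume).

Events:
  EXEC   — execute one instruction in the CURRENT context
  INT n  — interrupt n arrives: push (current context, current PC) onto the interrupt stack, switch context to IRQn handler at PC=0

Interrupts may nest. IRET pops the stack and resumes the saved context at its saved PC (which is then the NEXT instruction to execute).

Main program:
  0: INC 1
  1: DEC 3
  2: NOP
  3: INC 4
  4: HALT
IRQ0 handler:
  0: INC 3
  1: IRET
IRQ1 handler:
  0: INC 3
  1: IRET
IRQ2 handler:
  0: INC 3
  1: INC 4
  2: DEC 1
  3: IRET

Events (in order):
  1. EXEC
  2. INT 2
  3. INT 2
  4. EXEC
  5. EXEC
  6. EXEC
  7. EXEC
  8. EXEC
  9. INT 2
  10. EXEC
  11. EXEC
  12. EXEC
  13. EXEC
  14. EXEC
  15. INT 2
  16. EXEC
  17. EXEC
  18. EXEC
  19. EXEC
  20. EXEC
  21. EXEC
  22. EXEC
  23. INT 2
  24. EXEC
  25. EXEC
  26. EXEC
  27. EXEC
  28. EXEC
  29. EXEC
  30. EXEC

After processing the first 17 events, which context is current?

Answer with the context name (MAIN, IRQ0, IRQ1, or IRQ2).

Event 1 (EXEC): [MAIN] PC=0: INC 1 -> ACC=1
Event 2 (INT 2): INT 2 arrives: push (MAIN, PC=1), enter IRQ2 at PC=0 (depth now 1)
Event 3 (INT 2): INT 2 arrives: push (IRQ2, PC=0), enter IRQ2 at PC=0 (depth now 2)
Event 4 (EXEC): [IRQ2] PC=0: INC 3 -> ACC=4
Event 5 (EXEC): [IRQ2] PC=1: INC 4 -> ACC=8
Event 6 (EXEC): [IRQ2] PC=2: DEC 1 -> ACC=7
Event 7 (EXEC): [IRQ2] PC=3: IRET -> resume IRQ2 at PC=0 (depth now 1)
Event 8 (EXEC): [IRQ2] PC=0: INC 3 -> ACC=10
Event 9 (INT 2): INT 2 arrives: push (IRQ2, PC=1), enter IRQ2 at PC=0 (depth now 2)
Event 10 (EXEC): [IRQ2] PC=0: INC 3 -> ACC=13
Event 11 (EXEC): [IRQ2] PC=1: INC 4 -> ACC=17
Event 12 (EXEC): [IRQ2] PC=2: DEC 1 -> ACC=16
Event 13 (EXEC): [IRQ2] PC=3: IRET -> resume IRQ2 at PC=1 (depth now 1)
Event 14 (EXEC): [IRQ2] PC=1: INC 4 -> ACC=20
Event 15 (INT 2): INT 2 arrives: push (IRQ2, PC=2), enter IRQ2 at PC=0 (depth now 2)
Event 16 (EXEC): [IRQ2] PC=0: INC 3 -> ACC=23
Event 17 (EXEC): [IRQ2] PC=1: INC 4 -> ACC=27

Answer: IRQ2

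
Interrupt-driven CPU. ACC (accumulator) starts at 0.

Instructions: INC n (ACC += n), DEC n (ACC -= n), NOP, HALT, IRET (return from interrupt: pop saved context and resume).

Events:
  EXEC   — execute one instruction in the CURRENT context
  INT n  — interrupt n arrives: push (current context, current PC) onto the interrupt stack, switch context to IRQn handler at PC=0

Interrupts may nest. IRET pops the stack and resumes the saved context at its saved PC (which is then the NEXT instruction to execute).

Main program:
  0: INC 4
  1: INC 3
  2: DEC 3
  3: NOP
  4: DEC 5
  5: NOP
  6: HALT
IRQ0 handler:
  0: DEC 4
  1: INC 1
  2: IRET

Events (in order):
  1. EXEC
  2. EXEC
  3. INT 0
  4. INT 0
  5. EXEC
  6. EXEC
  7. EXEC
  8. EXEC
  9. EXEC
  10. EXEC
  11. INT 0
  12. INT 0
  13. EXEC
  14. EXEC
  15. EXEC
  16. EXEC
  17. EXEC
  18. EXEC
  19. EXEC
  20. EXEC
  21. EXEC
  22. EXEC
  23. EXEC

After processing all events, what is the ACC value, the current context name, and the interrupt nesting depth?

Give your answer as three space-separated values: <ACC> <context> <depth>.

Event 1 (EXEC): [MAIN] PC=0: INC 4 -> ACC=4
Event 2 (EXEC): [MAIN] PC=1: INC 3 -> ACC=7
Event 3 (INT 0): INT 0 arrives: push (MAIN, PC=2), enter IRQ0 at PC=0 (depth now 1)
Event 4 (INT 0): INT 0 arrives: push (IRQ0, PC=0), enter IRQ0 at PC=0 (depth now 2)
Event 5 (EXEC): [IRQ0] PC=0: DEC 4 -> ACC=3
Event 6 (EXEC): [IRQ0] PC=1: INC 1 -> ACC=4
Event 7 (EXEC): [IRQ0] PC=2: IRET -> resume IRQ0 at PC=0 (depth now 1)
Event 8 (EXEC): [IRQ0] PC=0: DEC 4 -> ACC=0
Event 9 (EXEC): [IRQ0] PC=1: INC 1 -> ACC=1
Event 10 (EXEC): [IRQ0] PC=2: IRET -> resume MAIN at PC=2 (depth now 0)
Event 11 (INT 0): INT 0 arrives: push (MAIN, PC=2), enter IRQ0 at PC=0 (depth now 1)
Event 12 (INT 0): INT 0 arrives: push (IRQ0, PC=0), enter IRQ0 at PC=0 (depth now 2)
Event 13 (EXEC): [IRQ0] PC=0: DEC 4 -> ACC=-3
Event 14 (EXEC): [IRQ0] PC=1: INC 1 -> ACC=-2
Event 15 (EXEC): [IRQ0] PC=2: IRET -> resume IRQ0 at PC=0 (depth now 1)
Event 16 (EXEC): [IRQ0] PC=0: DEC 4 -> ACC=-6
Event 17 (EXEC): [IRQ0] PC=1: INC 1 -> ACC=-5
Event 18 (EXEC): [IRQ0] PC=2: IRET -> resume MAIN at PC=2 (depth now 0)
Event 19 (EXEC): [MAIN] PC=2: DEC 3 -> ACC=-8
Event 20 (EXEC): [MAIN] PC=3: NOP
Event 21 (EXEC): [MAIN] PC=4: DEC 5 -> ACC=-13
Event 22 (EXEC): [MAIN] PC=5: NOP
Event 23 (EXEC): [MAIN] PC=6: HALT

Answer: -13 MAIN 0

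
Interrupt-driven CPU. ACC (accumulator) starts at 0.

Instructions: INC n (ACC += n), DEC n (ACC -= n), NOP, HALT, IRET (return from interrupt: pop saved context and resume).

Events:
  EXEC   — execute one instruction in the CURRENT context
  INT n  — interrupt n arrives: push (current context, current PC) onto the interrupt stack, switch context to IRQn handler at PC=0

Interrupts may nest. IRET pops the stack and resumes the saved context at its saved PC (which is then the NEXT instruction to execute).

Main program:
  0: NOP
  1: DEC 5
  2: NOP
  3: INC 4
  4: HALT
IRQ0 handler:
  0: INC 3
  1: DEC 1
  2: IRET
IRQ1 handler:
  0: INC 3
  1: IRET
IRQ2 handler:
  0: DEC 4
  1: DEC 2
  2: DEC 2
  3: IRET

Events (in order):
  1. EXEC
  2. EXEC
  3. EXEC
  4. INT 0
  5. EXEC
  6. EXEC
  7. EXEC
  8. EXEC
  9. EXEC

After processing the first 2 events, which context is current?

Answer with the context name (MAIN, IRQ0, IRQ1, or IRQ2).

Event 1 (EXEC): [MAIN] PC=0: NOP
Event 2 (EXEC): [MAIN] PC=1: DEC 5 -> ACC=-5

Answer: MAIN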